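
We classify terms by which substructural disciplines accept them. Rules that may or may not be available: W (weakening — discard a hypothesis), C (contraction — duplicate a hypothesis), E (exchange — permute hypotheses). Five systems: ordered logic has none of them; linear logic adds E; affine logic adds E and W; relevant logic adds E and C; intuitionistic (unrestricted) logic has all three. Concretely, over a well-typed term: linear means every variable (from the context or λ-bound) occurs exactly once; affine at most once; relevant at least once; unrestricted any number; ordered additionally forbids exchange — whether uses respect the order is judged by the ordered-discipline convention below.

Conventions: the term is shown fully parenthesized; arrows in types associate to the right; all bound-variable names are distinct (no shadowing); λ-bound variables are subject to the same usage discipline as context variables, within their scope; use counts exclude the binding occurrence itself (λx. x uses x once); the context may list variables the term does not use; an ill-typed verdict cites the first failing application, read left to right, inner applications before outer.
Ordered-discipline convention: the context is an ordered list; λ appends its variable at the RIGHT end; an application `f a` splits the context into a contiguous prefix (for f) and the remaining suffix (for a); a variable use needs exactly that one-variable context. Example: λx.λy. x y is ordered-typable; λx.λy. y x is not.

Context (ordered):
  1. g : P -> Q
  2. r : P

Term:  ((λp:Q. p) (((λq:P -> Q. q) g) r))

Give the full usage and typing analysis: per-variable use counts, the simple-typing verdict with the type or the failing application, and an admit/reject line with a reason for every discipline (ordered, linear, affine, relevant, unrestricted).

counts: g: 1; r: 1; p (bound): 1; q (bound): 1
use order (left to right): p, q, g, r
typing: ✓ — Q
ordered ✓ (one use each (g, r, p, q); ordered split holds)
linear ✓ (single use per variable (g, r, p, q))
affine ✓ (none of g, r, p, q used more than once)
relevant ✓ (none of g, r, p, q goes unused)
unrestricted ✓ (type-checks (Q) and nothing is barred)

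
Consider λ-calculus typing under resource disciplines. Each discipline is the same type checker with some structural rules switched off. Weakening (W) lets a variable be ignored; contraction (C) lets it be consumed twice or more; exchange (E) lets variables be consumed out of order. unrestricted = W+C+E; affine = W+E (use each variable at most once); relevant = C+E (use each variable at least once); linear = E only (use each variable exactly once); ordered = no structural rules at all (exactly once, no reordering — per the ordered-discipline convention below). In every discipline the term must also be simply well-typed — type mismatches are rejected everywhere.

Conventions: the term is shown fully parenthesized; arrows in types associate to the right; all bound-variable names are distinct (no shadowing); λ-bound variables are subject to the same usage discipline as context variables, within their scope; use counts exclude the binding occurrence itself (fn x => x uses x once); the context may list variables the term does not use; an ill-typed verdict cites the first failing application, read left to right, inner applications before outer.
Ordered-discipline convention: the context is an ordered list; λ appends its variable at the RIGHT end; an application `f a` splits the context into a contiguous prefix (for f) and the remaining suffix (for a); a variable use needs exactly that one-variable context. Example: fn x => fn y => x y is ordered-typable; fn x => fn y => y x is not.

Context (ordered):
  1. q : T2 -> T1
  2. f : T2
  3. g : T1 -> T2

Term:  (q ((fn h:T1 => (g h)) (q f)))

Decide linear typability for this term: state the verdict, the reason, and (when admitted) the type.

no — repeated use of q ×2
usage: q ×2, f ×1, g ×1, h (λ-bound) ×1
use order (left to right): q, g, h, q, f
typing: the term checks, with type T1
per-discipline verdicts: ordered ✗; linear ✗; affine ✗; relevant ✓; unrestricted ✓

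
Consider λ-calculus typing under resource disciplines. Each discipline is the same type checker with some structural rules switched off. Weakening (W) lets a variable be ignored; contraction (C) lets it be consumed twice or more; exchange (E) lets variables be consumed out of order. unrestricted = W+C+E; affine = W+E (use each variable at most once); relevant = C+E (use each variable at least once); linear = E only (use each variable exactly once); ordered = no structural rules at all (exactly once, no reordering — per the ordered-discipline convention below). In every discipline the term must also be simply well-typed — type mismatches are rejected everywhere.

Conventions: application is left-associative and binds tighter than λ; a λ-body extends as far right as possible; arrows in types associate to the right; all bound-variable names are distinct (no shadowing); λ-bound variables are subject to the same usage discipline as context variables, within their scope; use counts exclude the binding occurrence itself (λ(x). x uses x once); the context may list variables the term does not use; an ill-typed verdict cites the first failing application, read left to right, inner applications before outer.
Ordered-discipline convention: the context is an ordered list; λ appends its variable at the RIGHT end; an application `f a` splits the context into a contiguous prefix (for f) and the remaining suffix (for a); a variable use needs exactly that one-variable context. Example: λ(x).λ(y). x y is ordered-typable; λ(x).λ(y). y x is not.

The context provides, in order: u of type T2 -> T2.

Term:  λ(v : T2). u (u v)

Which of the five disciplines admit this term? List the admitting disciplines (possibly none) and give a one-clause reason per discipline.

admitted in: relevant, unrestricted
counts: u=2, v (bound)=1
order of uses: u, u, v
typing: well-typed at T2 -> T2
ordered: ✗ — needs contraction — u ×2
linear: ✗ — needs contraction — u ×2
affine: ✗ — needs contraction — u ×2
relevant: ✓ — u, v: all used, weakening unneeded
unrestricted: ✓ — well-typed at T2 -> T2; no restrictions here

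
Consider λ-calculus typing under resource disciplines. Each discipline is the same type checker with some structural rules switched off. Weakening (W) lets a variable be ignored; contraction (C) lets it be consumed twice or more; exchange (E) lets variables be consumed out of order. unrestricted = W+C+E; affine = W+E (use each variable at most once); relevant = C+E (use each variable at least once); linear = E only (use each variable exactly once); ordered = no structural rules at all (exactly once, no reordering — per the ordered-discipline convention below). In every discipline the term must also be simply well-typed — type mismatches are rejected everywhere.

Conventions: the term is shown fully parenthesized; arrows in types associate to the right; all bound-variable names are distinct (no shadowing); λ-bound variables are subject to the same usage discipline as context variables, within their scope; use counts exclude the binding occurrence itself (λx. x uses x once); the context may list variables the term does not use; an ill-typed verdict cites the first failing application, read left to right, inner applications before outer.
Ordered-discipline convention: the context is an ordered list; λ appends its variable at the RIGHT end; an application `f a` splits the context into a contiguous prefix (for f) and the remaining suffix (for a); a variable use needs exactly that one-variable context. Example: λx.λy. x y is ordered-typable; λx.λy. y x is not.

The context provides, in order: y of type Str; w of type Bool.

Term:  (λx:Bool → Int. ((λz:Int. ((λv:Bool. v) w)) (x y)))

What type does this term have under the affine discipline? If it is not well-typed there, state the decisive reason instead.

not well-typed under affine — the type mismatch rejects it
counts: y ×1; w ×1; x (λ-bound) ×1; z (λ-bound) ×0; v (λ-bound) ×1
left-to-right use order: v, w, x, y
typing: ill-typed: a function awaiting Bool gets Str
across the five disciplines: ordered ✗ | linear ✗ | affine ✗ | relevant ✗ | unrestricted ✗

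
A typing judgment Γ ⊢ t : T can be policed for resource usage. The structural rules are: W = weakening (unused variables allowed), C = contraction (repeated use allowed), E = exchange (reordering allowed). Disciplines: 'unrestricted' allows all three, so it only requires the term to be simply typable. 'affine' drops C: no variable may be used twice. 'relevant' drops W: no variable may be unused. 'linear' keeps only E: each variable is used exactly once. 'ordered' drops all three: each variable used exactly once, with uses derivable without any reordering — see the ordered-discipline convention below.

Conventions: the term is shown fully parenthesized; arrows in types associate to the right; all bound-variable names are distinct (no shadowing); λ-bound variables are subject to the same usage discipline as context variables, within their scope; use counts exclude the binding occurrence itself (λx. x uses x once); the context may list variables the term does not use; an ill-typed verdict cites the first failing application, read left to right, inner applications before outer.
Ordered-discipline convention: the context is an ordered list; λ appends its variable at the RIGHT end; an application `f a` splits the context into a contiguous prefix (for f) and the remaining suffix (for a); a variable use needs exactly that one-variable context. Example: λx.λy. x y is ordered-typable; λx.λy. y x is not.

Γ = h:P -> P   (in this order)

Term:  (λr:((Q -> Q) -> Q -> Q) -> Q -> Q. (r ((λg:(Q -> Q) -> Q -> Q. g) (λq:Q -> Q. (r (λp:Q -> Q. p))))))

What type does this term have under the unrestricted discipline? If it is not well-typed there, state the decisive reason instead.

term : (((Q -> Q) -> Q -> Q) -> Q -> Q) -> Q -> Q
use counts: h=0; r (bound)=2; g (bound)=1; q (bound)=0; p (bound)=1
uses in reading order: r, g, r, p
typing: ✓ — (((Q -> Q) -> Q -> Q) -> Q -> Q) -> Q -> Q
all disciplines: ordered ✗ | linear ✗ | affine ✗ | relevant ✗ | unrestricted ✓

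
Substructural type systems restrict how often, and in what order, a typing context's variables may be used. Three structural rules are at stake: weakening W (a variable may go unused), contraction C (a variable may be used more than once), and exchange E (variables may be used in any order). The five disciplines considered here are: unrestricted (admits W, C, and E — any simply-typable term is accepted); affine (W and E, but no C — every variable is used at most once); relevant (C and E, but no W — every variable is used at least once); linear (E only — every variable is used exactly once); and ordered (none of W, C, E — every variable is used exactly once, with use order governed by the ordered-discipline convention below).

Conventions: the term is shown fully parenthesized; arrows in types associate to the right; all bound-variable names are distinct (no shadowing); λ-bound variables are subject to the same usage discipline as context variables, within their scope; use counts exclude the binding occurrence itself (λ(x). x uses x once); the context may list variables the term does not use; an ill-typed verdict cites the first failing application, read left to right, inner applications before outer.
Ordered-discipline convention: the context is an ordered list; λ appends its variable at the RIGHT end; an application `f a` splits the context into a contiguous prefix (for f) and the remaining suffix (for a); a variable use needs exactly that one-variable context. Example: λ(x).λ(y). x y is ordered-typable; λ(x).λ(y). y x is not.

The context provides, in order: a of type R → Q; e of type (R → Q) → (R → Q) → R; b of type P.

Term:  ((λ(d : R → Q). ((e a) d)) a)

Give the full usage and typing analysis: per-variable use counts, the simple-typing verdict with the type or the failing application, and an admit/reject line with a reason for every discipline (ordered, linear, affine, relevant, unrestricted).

usage: a: 2×; e: 1×; b: 0×; d (λ-bound): 1×
left-to-right use order: e, a, d, a
typing: well-typed — term : R
ordered: ✗, repeated use of a ×2; b left unused
linear: ✗, repeated use of a ×2; b left unused
affine: ✗, repeated use of a ×2
relevant: ✗, b left unused
unrestricted: ✓, well-typed at R; no restrictions here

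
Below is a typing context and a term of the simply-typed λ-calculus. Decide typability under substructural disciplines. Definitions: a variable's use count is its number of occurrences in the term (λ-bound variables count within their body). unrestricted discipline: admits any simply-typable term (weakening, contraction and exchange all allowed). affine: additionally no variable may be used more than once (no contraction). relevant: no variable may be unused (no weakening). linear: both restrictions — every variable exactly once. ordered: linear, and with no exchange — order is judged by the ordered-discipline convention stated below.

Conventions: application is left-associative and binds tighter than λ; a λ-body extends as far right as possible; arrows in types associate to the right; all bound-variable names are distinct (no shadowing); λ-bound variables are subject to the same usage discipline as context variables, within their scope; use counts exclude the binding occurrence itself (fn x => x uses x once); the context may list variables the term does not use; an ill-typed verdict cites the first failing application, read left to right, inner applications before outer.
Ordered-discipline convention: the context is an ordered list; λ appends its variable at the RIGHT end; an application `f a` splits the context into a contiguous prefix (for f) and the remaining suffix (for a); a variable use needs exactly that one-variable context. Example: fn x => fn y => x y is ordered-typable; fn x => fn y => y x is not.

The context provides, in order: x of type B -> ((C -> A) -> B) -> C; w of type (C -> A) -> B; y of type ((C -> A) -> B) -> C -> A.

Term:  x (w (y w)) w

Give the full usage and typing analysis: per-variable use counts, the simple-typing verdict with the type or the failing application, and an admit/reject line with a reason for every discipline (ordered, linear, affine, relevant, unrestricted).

use counts: x: 1×, w: 3×, y: 1×
left-to-right use order: x, w, y, w, w
typing: the term checks, with type C
ordered ✗ (needs contraction — w ×3)
linear ✗ (needs contraction — w ×3)
affine ✗ (needs contraction — w ×3)
relevant ✓ (at least one use each (x, w, y))
unrestricted ✓ (simply typable at C; W, C, E all held)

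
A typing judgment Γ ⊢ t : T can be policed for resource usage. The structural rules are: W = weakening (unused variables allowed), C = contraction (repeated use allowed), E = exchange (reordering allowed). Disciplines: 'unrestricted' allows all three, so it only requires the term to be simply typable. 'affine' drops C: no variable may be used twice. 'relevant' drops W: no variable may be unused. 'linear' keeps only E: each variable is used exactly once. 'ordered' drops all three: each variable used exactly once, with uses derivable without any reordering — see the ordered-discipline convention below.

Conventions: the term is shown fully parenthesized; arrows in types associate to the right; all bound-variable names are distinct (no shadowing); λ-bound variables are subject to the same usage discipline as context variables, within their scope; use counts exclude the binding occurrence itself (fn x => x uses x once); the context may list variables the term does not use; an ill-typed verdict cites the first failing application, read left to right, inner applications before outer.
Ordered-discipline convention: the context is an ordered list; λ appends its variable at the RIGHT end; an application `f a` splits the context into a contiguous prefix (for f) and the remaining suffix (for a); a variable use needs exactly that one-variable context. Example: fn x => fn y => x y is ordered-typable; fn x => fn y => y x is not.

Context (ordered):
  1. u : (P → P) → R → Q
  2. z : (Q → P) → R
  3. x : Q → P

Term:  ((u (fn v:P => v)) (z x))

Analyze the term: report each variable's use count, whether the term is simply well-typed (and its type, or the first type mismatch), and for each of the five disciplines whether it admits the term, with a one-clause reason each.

variable uses: u=1, z=1, x=1, v (λ-bound)=1
left-to-right use order: u, v, z, x
typing: well-typed — term : Q
ordered ✓ (one use each (u, z, x, v); ordered split holds)
linear ✓ (u, z, x, v: one use apiece)
affine ✓ (none of u, z, x, v used more than once)
relevant ✓ (at least one use each (u, z, x, v))
unrestricted ✓ (well-typed at Q; no restrictions here)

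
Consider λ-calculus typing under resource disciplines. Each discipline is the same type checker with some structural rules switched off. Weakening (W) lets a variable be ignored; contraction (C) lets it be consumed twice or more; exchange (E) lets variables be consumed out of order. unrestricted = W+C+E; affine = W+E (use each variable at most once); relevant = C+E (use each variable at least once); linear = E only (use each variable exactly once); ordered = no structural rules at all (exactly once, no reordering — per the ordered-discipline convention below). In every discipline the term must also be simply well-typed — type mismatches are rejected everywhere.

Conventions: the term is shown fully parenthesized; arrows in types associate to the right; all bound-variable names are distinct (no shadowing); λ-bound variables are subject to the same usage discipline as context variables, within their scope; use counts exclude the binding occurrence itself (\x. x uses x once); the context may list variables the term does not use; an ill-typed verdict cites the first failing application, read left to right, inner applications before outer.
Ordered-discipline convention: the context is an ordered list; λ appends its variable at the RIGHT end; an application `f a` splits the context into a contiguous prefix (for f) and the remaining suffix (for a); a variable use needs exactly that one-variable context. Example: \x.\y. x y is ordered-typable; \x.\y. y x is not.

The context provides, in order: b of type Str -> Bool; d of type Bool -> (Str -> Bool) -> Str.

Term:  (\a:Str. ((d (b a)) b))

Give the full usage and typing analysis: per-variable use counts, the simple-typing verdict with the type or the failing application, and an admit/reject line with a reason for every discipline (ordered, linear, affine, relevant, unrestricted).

variable uses: b ×2, d ×1, a (bound) ×1
use order (left to right): d, b, a, b
typing: well-typed at Str -> Str
ordered: ✗, needs contraction — b ×2
linear: ✗, needs contraction — b ×2
affine: ✗, needs contraction — b ×2
relevant: ✓, b, d, a: all used, weakening unneeded
unrestricted: ✓, type-checks (Str -> Str) and nothing is barred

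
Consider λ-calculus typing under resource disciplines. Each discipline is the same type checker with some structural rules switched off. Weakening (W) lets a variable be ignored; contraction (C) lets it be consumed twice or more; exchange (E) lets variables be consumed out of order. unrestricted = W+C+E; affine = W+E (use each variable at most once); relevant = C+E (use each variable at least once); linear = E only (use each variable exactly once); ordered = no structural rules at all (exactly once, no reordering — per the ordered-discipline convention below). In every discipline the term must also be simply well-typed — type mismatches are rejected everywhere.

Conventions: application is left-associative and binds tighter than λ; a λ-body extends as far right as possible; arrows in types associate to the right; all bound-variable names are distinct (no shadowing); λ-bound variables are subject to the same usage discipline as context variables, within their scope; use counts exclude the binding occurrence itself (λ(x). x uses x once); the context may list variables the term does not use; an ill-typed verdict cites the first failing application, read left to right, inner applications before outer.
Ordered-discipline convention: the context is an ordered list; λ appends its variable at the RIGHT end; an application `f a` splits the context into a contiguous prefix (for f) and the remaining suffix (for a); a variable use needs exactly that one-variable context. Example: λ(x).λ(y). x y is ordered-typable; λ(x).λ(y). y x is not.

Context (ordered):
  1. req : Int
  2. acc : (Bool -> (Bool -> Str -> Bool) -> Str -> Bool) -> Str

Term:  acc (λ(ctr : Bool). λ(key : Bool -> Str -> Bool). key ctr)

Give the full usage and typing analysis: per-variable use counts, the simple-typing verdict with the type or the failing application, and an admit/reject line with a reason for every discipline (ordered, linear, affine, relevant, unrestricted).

counts: req: 0, acc: 1, ctr (bound): 1, key (bound): 1
uses in reading order: acc, key, ctr
typing: well-typed — term : Str
ordered ✗ (req never used (weakening))
linear ✗ (req never used (weakening))
affine ✓ (no duplicate uses among req, acc, ctr, key)
relevant ✗ (req never used (weakening))
unrestricted ✓ (typability at Str is all that's needed)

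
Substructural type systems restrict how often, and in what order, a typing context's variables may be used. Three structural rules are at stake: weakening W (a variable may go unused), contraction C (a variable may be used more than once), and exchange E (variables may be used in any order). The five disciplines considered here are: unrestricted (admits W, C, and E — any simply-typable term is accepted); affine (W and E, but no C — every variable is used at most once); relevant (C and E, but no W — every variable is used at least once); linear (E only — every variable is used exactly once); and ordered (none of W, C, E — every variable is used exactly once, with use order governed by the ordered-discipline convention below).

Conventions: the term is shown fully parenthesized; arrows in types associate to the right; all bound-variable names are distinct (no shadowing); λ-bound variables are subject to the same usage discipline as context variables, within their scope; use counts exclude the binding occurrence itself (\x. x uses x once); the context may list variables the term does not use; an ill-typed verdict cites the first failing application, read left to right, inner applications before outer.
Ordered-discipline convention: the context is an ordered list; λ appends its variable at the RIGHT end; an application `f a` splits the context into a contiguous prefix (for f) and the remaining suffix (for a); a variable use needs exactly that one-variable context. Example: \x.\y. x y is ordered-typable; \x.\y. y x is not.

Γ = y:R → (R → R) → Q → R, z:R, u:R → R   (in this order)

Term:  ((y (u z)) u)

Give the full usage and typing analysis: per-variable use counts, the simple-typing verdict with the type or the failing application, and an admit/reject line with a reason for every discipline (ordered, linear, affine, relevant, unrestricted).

use counts: y=1; z=1; u=2
left-to-right use order: y, u, z, u
typing: ✓ — Q → R
ordered ✗ (needs contraction — u ×2)
linear ✗ (needs contraction — u ×2)
affine ✗ (needs contraction — u ×2)
relevant ✓ (every one of y, z, u appears)
unrestricted ✓ (simply typable at Q → R; W, C, E all held)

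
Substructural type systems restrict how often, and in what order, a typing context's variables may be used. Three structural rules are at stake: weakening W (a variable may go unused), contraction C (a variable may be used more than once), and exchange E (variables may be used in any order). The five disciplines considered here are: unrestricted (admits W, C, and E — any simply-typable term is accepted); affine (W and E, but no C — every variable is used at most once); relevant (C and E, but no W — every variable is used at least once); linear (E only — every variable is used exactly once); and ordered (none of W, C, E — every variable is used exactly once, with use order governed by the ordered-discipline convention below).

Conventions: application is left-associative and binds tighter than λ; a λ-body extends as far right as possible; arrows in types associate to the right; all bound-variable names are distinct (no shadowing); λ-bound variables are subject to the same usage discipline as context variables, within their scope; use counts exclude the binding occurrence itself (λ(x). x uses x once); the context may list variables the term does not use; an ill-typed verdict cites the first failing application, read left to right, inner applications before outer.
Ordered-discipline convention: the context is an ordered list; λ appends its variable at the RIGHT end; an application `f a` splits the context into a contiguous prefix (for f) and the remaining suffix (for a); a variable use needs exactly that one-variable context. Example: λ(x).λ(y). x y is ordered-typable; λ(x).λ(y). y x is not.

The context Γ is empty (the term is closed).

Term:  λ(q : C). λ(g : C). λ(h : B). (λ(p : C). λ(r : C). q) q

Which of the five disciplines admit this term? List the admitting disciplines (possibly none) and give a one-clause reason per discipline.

admitted by: unrestricted
counts: q (λ-bound)=2; g (λ-bound)=0; h (λ-bound)=0; p (λ-bound)=0; r (λ-bound)=0
left-to-right use order: q, q
typing: well-typed — term : C -> C -> B -> C -> C
ordered: ✗ — needs contraction — q ×2; needs weakening: g, h, p, r unused
linear: ✗ — needs contraction — q ×2; needs weakening: g, h, p, r unused
affine: ✗ — needs contraction — q ×2
relevant: ✗ — needs weakening: g, h, p, r unused
unrestricted: ✓ — simply typable at C -> C -> B -> C -> C; W, C, E all held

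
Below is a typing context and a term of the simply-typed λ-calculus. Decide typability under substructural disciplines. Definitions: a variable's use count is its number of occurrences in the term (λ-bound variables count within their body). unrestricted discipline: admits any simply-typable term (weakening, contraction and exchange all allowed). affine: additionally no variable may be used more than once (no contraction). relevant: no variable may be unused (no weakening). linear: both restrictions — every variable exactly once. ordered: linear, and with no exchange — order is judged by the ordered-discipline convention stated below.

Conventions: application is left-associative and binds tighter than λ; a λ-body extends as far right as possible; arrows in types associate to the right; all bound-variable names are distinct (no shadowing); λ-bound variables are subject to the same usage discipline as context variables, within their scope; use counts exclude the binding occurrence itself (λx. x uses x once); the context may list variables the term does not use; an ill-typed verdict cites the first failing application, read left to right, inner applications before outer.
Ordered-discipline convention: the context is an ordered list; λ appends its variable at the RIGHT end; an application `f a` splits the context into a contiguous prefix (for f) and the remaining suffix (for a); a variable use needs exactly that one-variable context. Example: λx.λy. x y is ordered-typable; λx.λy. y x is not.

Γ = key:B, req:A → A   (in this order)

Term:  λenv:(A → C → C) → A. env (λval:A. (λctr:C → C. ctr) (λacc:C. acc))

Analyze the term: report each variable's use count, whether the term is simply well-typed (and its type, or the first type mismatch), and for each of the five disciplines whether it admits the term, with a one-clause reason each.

use counts: key ×0; req ×0; env (λ-bound) ×1; val (λ-bound) ×0; ctr (λ-bound) ×1; acc (λ-bound) ×1
use order (left to right): env, ctr, acc
typing: well-typed — term : ((A → C → C) → A) → A
ordered: ✗ — needs weakening: key, req, val unused
linear: ✗ — needs weakening: key, req, val unused
affine: ✓ — no duplicate uses among key, req, env, val, ctr, acc
relevant: ✗ — needs weakening: key, req, val unused
unrestricted: ✓ — type-checks (((A → C → C) → A) → A) and nothing is barred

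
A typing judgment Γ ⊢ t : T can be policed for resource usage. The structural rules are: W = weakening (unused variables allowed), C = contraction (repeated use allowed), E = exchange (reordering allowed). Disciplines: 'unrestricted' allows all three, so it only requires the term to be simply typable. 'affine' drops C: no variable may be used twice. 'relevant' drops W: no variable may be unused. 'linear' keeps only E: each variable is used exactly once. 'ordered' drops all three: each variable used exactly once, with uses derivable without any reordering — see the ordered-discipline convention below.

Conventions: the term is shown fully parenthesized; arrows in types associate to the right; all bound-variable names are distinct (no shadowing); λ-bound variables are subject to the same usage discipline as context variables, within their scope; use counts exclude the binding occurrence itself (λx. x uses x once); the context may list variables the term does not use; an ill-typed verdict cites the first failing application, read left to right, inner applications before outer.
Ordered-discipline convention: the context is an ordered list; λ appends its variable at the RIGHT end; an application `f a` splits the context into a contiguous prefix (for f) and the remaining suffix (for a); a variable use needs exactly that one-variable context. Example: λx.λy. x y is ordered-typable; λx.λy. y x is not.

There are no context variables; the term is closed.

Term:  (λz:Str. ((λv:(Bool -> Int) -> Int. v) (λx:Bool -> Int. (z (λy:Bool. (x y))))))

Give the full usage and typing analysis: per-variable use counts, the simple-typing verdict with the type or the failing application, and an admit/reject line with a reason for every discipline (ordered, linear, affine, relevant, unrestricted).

variable uses: z (λ-bound): 1×; v (λ-bound): 1×; x (λ-bound): 1×; y (λ-bound): 1×
order of uses: v, z, x, y
typing: ill-typed: non-function type Str applied to an argument
ordered: ✗, not simply typable
linear: ✗, fails simple typing
affine: ✗, a type mismatch blocks all five
relevant: ✗, the type mismatch rejects it
unrestricted: ✗, not simply typable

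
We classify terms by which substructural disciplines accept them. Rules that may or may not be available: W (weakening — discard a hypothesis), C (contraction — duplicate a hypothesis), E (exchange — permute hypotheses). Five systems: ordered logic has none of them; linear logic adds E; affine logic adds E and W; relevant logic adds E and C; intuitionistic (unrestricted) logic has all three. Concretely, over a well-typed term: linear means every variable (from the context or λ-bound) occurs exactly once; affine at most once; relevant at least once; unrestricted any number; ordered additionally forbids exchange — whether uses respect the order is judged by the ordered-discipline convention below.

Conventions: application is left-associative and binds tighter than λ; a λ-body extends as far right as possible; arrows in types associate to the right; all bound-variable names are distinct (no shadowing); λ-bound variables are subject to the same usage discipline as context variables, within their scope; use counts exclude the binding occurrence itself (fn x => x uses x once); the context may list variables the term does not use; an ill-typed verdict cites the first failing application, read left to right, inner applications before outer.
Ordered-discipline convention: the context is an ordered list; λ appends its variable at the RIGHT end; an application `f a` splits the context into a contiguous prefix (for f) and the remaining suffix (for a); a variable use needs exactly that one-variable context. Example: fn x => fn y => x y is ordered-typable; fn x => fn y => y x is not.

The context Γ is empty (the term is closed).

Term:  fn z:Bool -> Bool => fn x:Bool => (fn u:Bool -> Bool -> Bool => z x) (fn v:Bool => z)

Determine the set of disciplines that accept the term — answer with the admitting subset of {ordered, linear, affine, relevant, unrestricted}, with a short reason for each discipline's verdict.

accepted by: unrestricted
variable uses: z [bound] ×2, x [bound] ×1, u [bound] ×0, v [bound] ×0
left-to-right use order: z, x, z
typing: the term checks, with type (Bool -> Bool) -> Bool -> Bool
ordered ✗ (needs contraction — z ×2; u, v never used (weakening))
linear ✗ (needs contraction — z ×2; u, v never used (weakening))
affine ✗ (needs contraction — z ×2)
relevant ✗ (u, v never used (weakening))
unrestricted ✓ (well-typed at (Bool -> Bool) -> Bool -> Bool; no restrictions here)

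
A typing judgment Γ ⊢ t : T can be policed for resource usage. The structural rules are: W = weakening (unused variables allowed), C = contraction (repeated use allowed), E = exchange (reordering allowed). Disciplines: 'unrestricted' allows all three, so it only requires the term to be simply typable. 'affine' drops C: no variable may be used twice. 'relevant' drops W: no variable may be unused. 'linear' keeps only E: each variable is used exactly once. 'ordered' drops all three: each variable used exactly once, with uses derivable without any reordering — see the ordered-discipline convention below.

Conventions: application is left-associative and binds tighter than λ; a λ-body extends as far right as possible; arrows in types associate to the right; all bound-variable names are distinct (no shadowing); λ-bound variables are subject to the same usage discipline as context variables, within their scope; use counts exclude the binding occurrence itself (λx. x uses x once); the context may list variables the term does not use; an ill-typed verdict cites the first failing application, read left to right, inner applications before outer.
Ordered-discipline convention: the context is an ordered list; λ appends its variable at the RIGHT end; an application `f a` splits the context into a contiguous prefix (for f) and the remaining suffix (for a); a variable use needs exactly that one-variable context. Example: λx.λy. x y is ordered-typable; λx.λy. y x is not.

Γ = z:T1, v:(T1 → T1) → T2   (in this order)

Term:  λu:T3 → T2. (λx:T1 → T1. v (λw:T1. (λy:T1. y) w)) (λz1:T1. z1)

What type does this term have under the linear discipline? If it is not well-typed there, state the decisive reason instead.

not well-typed under linear — needs weakening: z, u, x unused
use counts: z: 0; v: 1; u (bound): 0; x (bound): 0; w (bound): 1; y (bound): 1; z1 (bound): 1
order of uses: v, y, w, z1
typing: the term checks, with type (T3 → T2) → T2
summary: ordered ✗ · linear ✗ · affine ✓ · relevant ✗ · unrestricted ✓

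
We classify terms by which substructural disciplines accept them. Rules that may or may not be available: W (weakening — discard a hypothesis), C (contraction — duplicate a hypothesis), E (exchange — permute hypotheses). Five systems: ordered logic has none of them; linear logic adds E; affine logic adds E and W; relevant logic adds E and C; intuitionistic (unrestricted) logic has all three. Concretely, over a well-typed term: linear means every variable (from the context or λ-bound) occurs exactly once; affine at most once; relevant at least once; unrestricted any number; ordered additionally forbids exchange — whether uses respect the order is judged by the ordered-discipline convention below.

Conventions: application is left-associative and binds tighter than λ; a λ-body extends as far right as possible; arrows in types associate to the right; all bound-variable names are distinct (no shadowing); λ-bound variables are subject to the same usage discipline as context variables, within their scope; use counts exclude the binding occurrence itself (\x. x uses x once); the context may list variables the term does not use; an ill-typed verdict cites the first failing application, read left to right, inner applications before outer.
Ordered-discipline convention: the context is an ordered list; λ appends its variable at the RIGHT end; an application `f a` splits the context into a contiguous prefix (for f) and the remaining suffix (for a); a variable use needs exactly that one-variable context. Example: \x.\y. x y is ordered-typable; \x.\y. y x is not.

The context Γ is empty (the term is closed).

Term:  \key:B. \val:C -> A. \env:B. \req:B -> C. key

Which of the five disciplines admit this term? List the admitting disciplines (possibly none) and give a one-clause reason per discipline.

accepted by: affine, unrestricted
usage: key [bound]: 1×, val [bound]: 0×, env [bound]: 0×, req [bound]: 0×
order of uses: key
typing: well-typed at B -> (C -> A) -> B -> (B -> C) -> B
ordered: ✗, needs weakening: val, env, req unused
linear: ✗, needs weakening: val, env, req unused
affine: ✓, at most one use each (key, val, env, req)
relevant: ✗, needs weakening: val, env, req unused
unrestricted: ✓, simply typable at B -> (C -> A) -> B -> (B -> C) -> B; W, C, E all held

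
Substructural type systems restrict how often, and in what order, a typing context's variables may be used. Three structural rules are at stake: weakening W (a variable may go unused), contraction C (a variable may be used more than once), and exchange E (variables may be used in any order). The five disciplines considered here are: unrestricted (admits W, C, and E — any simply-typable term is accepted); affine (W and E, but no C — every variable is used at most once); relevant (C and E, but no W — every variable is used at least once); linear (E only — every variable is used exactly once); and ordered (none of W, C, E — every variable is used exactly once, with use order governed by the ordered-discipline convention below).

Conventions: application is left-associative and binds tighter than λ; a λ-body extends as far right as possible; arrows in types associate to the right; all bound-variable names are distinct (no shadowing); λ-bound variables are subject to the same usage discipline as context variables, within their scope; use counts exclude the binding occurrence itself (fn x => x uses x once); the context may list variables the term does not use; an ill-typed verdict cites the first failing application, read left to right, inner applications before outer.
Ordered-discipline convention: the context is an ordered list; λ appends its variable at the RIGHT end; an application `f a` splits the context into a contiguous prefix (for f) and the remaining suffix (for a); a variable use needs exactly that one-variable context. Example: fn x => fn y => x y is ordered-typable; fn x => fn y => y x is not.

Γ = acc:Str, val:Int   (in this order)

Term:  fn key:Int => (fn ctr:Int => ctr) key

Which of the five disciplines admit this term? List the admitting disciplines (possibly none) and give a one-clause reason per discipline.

admitting disciplines: affine, unrestricted
use counts: acc: 0, val: 0, key [bound]: 1, ctr [bound]: 1
order of uses: ctr, key
typing: well-typed — term : Int → Int
ordered: ✗, unused: acc, val — weakening required
linear: ✗, unused: acc, val — weakening required
affine: ✓, none of acc, val, key, ctr used more than once
relevant: ✗, unused: acc, val — weakening required
unrestricted: ✓, simply typable at Int → Int; W, C, E all held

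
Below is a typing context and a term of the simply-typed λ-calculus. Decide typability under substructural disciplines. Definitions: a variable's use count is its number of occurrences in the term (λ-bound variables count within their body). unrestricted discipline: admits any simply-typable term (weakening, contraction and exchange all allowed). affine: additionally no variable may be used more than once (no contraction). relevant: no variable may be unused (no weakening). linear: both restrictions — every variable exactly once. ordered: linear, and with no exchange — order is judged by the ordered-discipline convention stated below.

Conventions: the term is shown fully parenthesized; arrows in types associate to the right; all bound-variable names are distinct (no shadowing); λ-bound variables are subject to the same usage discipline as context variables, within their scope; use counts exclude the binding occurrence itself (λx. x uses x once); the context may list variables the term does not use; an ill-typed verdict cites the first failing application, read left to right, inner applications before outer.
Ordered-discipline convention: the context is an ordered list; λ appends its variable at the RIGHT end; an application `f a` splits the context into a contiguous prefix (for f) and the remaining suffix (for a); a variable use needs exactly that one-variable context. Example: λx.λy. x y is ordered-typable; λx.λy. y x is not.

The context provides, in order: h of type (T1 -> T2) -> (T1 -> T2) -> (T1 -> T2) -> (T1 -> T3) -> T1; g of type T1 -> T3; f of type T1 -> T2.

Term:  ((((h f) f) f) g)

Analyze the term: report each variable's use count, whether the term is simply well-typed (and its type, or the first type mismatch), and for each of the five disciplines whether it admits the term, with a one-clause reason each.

counts: h: 1, g: 1, f: 3
order of uses: h, f, f, f, g
typing: the term checks, with type T1
ordered ✗ (uses contraction: f ×3)
linear ✗ (uses contraction: f ×3)
affine ✗ (uses contraction: f ×3)
relevant ✓ (at least one use each (h, g, f))
unrestricted ✓ (typability at T1 is all that's needed)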